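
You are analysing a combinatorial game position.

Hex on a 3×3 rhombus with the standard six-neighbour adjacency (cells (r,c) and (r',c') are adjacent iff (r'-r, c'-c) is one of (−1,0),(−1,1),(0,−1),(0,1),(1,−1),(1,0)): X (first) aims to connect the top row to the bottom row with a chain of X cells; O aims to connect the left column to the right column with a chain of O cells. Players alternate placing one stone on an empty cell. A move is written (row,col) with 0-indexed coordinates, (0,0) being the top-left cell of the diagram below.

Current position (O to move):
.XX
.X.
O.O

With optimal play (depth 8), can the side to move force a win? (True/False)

O winning at [.XX/.X./O.O]: True

[.XX/.X./O.O] O move#1: (0,0):-1/OXX/.X./O.O, (1,0):-1/.XX/OX./O.O, (1,2):-1/.XX/.XO/O.O, (2,1):+1/.XX/.X./OOO*
[.XX/.X./OOO] end (terminal -1, X#2); searched .XX/.X./O.O to 8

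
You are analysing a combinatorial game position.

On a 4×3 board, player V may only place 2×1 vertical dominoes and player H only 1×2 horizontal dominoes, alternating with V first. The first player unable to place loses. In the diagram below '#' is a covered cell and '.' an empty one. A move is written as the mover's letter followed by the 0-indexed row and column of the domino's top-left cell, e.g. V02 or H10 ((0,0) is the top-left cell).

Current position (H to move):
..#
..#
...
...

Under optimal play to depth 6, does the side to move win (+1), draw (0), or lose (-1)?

p1 H@[..#/..#/.../...]: H00[###/..#/.../...]-1* H10[..#/###/.../...]-1 H20[..#/..#/##./...]-1 H21[..#/..#/.##/...]-1 H30[..#/..#/.../##.]-1 H31[..#/..#/.../.##]-1
p2 V@[###/..#/.../...]: V10[###/#.#/#../...]-1 V11[###/.##/.#./...]+1* V20[###/..#/#../#..]-1 V21[###/..#/.#./.#.]+1 V22[###/..#/..#/..#]-1
p3 H@[###/.##/.#./...]: H30[###/.##/.#./##.]-1* H31[###/.##/.#./.##]-1
p4 V@[###/.##/.#./##.]: V10[###/###/##./##.]+1* V22[###/.##/.##/###]+1
p5 H@[###/###/##./##.] terminal -1; root [..#/..#/.../...] d6

value(..#/..#/.../..., H) = -1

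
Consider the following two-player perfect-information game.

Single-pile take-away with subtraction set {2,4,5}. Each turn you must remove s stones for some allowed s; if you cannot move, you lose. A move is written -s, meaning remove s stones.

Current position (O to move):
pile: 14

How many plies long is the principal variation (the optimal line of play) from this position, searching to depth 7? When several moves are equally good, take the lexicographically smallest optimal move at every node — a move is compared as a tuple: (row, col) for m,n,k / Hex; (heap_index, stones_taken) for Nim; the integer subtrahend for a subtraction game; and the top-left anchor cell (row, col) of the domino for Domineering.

PV length from [14]: 4 plies

[14] O move#1: -2:-1/12*, -4:-1/10, -5:-1/9
[12] X move#2: -2:-1/10, -4:+1/8*, -5:+1/7
[8] O move#3: -2:-1/6*, -4:-1/4, -5:-1/3
[6] X move#4: -2:-1/4, -4:-1/2, -5:+1/1*
[1] end (terminal -1, O#5); searched 14 to 7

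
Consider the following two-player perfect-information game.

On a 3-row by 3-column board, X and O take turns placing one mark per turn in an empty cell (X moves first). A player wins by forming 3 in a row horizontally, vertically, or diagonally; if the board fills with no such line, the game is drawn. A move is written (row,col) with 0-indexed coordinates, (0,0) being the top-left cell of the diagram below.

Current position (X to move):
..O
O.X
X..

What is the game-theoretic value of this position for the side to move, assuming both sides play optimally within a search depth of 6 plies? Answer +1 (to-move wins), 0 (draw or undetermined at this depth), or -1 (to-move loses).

value(..O/O.X/X.., X) = 0

p1 X@[..O/O.X/X..]: (0,0)[X.O/O.X/X..]+0* (0,1)[.XO/O.X/X..]+0 (1,1)[..O/OXX/X..]+0 (2,1)[..O/O.X/XX.]+0 (2,2)[..O/O.X/X.X]+0
p2 O@[X.O/O.X/X..]: (0,1)[XOO/O.X/X..]-1 (1,1)[X.O/OOX/X..]+0* (2,1)[X.O/O.X/XO.]+0 (2,2)[X.O/O.X/X.O]+0
p3 X@[X.O/OOX/X..]: (0,1)[XXO/OOX/X..]+0* (2,1)[X.O/OOX/XX.]+0 (2,2)[X.O/OOX/X.X]+0
p4 O@[XXO/OOX/X..]: (2,1)[XXO/OOX/XO.]+0* (2,2)[XXO/OOX/X.O]+0
p5 X@[XXO/OOX/XO.]: (2,2)[XXO/OOX/XOX]+0*
p6 O@[XXO/OOX/XOX] terminal +0; root [..O/O.X/X..] d6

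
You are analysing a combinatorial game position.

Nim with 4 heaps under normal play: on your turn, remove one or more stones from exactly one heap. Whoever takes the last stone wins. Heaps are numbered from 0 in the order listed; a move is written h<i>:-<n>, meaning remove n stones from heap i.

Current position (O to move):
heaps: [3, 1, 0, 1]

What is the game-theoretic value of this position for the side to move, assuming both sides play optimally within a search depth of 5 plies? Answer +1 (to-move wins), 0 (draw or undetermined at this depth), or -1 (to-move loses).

value((3,1,0,1), O) = +1

p1 O@[(3,1,0,1)]: h0:-1[(2,1,0,1)]-1 h0:-2[(1,1,0,1)]-1 h0:-3[(0,1,0,1)]+1* h1:-1[(3,0,0,1)]-1 h3:-1[(3,1,0,0)]-1
p2 X@[(0,1,0,1)]: h1:-1[(0,0,0,1)]-1* h3:-1[(0,1,0,0)]-1
p3 O@[(0,0,0,1)]: h3:-1[(0,0,0,0)]+1*
p4 X@[(0,0,0,0)] terminal -1; root [(3,1,0,1)] d5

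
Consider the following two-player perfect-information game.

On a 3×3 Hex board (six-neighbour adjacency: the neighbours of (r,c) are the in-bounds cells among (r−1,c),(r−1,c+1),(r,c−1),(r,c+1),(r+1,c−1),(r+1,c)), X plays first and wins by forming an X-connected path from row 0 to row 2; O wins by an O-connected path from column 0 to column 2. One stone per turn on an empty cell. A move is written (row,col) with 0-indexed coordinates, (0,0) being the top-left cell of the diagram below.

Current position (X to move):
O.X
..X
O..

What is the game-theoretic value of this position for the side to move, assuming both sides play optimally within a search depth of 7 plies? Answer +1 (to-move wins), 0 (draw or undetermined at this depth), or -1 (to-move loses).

[O.X/..X/O..] X move#1: (0,1):+1/OXX/..X/O..*, (1,0):+1/O.X/X.X/O.., (1,1):+1/O.X/.XX/O.., (2,1):+1/O.X/..X/OX., (2,2):+1/O.X/..X/O.X
[OXX/..X/O..] O move#2: (1,0):-1/OXX/O.X/O..*, (1,1):-1/OXX/.OX/O.., (2,1):-1/OXX/..X/OO., (2,2):-1/OXX/..X/O.O
[OXX/O.X/O..] X move#3: (1,1):+1/OXX/OXX/O..*, (2,1):+1/OXX/O.X/OX., (2,2):+1/OXX/O.X/O.X
[OXX/OXX/O..] O move#4: (2,1):-1/OXX/OXX/OO.*, (2,2):-1/OXX/OXX/O.O
[OXX/OXX/OO.] X move#5: (2,2):+1/OXX/OXX/OOX*
[OXX/OXX/OOX] end (terminal -1, O#6); searched O.X/..X/O.. to 7

value(O.X/..X/O.., X) = +1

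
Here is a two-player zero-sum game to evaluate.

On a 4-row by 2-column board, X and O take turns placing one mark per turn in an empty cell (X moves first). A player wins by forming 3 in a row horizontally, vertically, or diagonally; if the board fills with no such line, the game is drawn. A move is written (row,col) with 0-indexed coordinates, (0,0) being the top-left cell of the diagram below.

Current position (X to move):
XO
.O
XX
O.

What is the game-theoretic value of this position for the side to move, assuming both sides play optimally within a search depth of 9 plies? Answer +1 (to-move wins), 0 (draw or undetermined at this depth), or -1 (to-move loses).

value(XO/.O/XX/O., X) = +1

p1 X@[XO/.O/XX/O.]: (1,0)[XO/XO/XX/O.]+1* (3,1)[XO/.O/XX/OX]+0
p2 O@[XO/XO/XX/O.] terminal -1; root [XO/.O/XX/O.] d9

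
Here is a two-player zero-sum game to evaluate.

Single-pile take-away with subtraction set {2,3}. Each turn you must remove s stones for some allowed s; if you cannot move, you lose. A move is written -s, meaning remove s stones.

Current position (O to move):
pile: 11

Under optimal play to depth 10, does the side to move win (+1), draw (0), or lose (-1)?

value(11, O) = -1

[11] O move#1: -2:-1/9*, -3:-1/8
[9] X move#2: -2:-1/7, -3:+1/6*
[6] O move#3: -2:-1/4*, -3:-1/3
[4] X move#4: -2:-1/2, -3:+1/1*
[1] end (terminal -1, O#5); searched 11 to 10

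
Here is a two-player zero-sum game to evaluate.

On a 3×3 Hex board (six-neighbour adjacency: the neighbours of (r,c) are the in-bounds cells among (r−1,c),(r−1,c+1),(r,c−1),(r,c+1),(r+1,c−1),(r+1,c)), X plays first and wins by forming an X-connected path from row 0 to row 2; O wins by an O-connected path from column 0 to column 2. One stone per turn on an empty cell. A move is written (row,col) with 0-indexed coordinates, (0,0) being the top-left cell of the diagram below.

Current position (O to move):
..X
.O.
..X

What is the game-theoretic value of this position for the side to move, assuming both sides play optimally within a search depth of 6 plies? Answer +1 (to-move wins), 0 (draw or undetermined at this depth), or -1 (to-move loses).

value(..X/.O./..X, O) = +1

[..X/.O./..X] O move#1: (0,0):-1/O.X/.O./..X, (0,1):-1/.OX/.O./..X, (1,0):-1/..X/OO./..X, (1,2):+1/..X/.OO/..X*, (2,0):-1/..X/.O./O.X, (2,1):-1/..X/.O./.OX
[..X/.OO/..X] X move#2: (0,0):-1/X.X/.OO/..X*, (0,1):-1/.XX/.OO/..X, (1,0):-1/..X/XOO/..X, (2,0):-1/..X/.OO/X.X, (2,1):-1/..X/.OO/.XX
[X.X/.OO/..X] O move#3: (0,1):+1/XOX/.OO/..X*, (1,0):+1/X.X/OOO/..X, (2,0):+1/X.X/.OO/O.X, (2,1):+1/X.X/.OO/.OX
[XOX/.OO/..X] X move#4: (1,0):-1/XOX/XOO/..X*, (2,0):-1/XOX/.OO/X.X, (2,1):-1/XOX/.OO/.XX
[XOX/XOO/..X] O move#5: (2,0):+1/XOX/XOO/O.X*, (2,1):-1/XOX/XOO/.OX
[XOX/XOO/O.X] end (terminal -1, X#6); searched ..X/.O./..X to 6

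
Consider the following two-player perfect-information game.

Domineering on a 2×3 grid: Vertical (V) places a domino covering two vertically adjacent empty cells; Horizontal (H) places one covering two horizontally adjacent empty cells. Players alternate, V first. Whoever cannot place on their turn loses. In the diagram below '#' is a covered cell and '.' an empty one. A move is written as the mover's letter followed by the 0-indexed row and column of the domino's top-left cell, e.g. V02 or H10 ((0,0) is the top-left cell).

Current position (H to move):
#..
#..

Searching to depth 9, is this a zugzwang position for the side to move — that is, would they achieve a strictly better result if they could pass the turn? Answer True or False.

zugzwang(#../#.., H) = False

[#../#..] H move#1: H01:+1/###/#..*, H11:+1/#../###
[###/#..] end (terminal -1, V#2); searched #../#.. to 9
if H skipped the turn, V would face:
~ [#../#..] V move#1: V01:+1/##./##.*, V02:+1/#.#/#.#
~ [##./##.] end (terminal -1, H#2); searched #../#.. to 9
compare (H): move=+1 vs pass=-1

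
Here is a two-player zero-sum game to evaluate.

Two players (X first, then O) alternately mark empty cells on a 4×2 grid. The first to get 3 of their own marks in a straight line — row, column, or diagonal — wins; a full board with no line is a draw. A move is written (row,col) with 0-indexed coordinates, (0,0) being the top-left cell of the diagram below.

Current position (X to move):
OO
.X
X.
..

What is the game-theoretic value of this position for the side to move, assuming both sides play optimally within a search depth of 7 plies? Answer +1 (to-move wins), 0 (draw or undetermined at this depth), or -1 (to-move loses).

ply 1, X at OO/.X/X./.. | (1,0)=+0→OO/XX/X./..*; (2,1)=+0→OO/.X/XX/..; (3,0)=+0→OO/.X/X./X.; (3,1)=+0→OO/.X/X./.X
ply 2, O at OO/XX/X./.. | (2,1)=-1→OO/XX/XO/..; (3,0)=+0→OO/XX/X./O.*; (3,1)=-1→OO/XX/X./.O
ply 3, X at OO/XX/X./O. | (2,1)=+0→OO/XX/XX/O.*; (3,1)=+0→OO/XX/X./OX
ply 4, O at OO/XX/XX/O. | (3,1)=+0→OO/XX/XX/OO*
ply 5: OO/XX/XX/OO is terminal +0 (X); from OO/.X/X./.. depth 7

value(OO/.X/X./.., X) = 0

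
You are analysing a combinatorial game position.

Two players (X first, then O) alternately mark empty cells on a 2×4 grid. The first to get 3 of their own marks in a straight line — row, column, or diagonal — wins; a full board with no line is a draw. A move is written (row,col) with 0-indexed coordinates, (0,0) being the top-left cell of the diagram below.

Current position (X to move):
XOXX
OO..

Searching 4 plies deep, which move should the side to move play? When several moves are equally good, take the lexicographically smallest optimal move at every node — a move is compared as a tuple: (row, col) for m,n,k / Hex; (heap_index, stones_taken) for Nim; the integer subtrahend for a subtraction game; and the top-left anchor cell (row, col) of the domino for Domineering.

X's best at [XOXX/OO..]: (1,2)

p1 X@[XOXX/OO..]: (1,2)[XOXX/OOX.]+0* (1,3)[XOXX/OO.X]-1
p2 O@[XOXX/OOX.]: (1,3)[XOXX/OOXO]+0*
p3 X@[XOXX/OOXO] terminal +0; root [XOXX/OO..] d4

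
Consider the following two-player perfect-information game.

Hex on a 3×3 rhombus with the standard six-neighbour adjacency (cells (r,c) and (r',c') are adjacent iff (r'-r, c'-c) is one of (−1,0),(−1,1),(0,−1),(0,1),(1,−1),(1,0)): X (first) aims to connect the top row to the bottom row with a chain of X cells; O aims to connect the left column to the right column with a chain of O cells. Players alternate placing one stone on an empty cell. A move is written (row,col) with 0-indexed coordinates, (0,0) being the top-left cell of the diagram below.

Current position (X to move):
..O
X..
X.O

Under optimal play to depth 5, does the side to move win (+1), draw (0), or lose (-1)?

value(..O/X../X.O, X) = +1

[..O/X../X.O] X move#1: (0,0):+1/X.O/X../X.O*, (0,1):+1/.XO/X../X.O, (1,1):+1/..O/XX./X.O, (1,2):+1/..O/X.X/X.O, (2,1):+1/..O/X../XXO
[X.O/X../X.O] end (terminal -1, O#2); searched ..O/X../X.O to 5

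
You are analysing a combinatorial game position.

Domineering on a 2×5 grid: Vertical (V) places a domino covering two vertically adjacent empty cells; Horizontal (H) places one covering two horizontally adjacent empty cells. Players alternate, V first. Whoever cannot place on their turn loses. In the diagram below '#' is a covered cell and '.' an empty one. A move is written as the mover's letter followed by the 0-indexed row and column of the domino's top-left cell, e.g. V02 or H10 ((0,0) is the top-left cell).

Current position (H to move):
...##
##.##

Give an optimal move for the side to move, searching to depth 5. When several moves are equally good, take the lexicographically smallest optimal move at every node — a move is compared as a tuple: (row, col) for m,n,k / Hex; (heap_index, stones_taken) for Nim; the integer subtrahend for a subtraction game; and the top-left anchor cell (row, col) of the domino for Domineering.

ply 1, H at ...##/##.## | H00=-1→##.##/##.##; H01=+1→.####/##.##*
ply 2: .####/##.## is terminal -1 (V); from ...##/##.## depth 5

H's best at [...##/##.##]: H01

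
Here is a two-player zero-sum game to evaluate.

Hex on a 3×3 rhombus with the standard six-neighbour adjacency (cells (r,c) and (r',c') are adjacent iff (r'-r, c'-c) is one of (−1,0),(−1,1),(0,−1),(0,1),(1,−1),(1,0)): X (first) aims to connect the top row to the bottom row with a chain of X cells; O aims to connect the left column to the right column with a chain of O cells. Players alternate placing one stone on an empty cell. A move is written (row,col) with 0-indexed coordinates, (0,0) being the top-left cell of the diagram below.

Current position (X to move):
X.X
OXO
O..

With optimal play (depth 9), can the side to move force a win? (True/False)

ply 1, X at X.X/OXO/O.. | (0,1)=-1→XXX/OXO/O..; (2,1)=+1→X.X/OXO/OX.*; (2,2)=-1→X.X/OXO/O.X
ply 2: X.X/OXO/OX. is terminal -1 (O); from X.X/OXO/O.. depth 9

X winning at [X.X/OXO/O..]: True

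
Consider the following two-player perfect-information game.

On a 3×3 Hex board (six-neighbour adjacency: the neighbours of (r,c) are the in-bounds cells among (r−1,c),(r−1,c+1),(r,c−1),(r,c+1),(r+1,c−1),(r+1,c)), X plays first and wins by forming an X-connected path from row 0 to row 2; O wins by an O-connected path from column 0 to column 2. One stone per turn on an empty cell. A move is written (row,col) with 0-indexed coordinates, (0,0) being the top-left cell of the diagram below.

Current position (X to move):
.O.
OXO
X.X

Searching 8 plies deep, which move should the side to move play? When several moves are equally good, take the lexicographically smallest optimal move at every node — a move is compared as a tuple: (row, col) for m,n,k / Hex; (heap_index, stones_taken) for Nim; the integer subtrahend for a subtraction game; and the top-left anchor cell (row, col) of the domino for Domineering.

ply 1, X at .O./OXO/X.X | (0,0)=-1→XO./OXO/X.X; (0,2)=+1→.OX/OXO/X.X*; (2,1)=-1→.O./OXO/XXX
ply 2: .OX/OXO/X.X is terminal -1 (O); from .O./OXO/X.X depth 8

X's best at [.O./OXO/X.X]: (0,2)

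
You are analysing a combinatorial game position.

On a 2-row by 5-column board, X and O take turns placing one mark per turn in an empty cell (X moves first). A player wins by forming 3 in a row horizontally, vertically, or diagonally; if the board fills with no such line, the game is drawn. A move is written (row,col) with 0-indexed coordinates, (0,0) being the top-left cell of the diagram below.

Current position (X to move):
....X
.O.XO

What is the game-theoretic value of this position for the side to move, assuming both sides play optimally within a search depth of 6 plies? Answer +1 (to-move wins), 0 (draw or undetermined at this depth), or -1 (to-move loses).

ply 1, X at ....X/.O.XO | (0,0)=+0→X...X/.O.XO*; (0,1)=+0→.X..X/.O.XO; (0,2)=+0→..X.X/.O.XO; (0,3)=+0→...XX/.O.XO; (1,0)=+0→....X/XO.XO; (1,2)=+0→....X/.OXXO
ply 2, O at X...X/.O.XO | (0,1)=+0→XO..X/.O.XO*; (0,2)=+0→X.O.X/.O.XO; (0,3)=+0→X..OX/.O.XO; (1,0)=+0→X...X/OO.XO; (1,2)=+0→X...X/.OOXO
ply 3, X at XO..X/.O.XO | (0,2)=+0→XOX.X/.O.XO*; (0,3)=+0→XO.XX/.O.XO; (1,0)=+0→XO..X/XO.XO; (1,2)=+0→XO..X/.OXXO
ply 4, O at XOX.X/.O.XO | (0,3)=+0→XOXOX/.O.XO*; (1,0)=-1→XOX.X/OO.XO; (1,2)=-1→XOX.X/.OOXO
ply 5, X at XOXOX/.O.XO | (1,0)=+0→XOXOX/XO.XO*; (1,2)=+0→XOXOX/.OXXO
ply 6, O at XOXOX/XO.XO | (1,2)=+0→XOXOX/XOOXO*
ply 7: XOXOX/XOOXO is terminal +0 (X); from ....X/.O.XO depth 6

value(....X/.O.XO, X) = 0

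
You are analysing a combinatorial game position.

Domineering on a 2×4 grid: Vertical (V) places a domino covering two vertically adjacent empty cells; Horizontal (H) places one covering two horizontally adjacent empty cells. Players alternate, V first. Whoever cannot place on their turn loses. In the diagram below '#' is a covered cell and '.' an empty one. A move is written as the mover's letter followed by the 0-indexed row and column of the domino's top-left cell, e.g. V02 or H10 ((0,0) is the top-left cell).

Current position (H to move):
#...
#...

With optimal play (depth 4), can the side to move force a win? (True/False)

H winning at [#.../#...]: True

[#.../#...] H move#1: H01:+1/###./#...*, H02:+1/#.##/#..., H11:+1/#.../###., H12:+1/#.../#.##
[###./#...] V move#2: V03:-1/####/#..#*
[####/#..#] H move#3: H11:+1/####/####*
[####/####] end (terminal -1, V#4); searched #.../#... to 4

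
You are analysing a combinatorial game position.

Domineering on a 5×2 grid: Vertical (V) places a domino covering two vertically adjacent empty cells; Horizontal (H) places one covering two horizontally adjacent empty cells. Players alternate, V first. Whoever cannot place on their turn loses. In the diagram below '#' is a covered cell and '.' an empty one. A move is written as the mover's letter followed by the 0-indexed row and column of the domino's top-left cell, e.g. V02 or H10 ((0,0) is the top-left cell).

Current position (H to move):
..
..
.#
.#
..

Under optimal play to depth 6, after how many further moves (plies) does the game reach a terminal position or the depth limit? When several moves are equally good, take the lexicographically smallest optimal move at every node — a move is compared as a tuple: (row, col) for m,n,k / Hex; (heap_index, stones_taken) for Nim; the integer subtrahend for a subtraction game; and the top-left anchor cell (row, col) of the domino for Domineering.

ply 1, H at ../../.#/.#/.. | H00=+1→##/../.#/.#/..*; H10=+1→../##/.#/.#/..; H40=-1→../../.#/.#/##
ply 2, V at ##/../.#/.#/.. | V10=-1→##/#./##/.#/..*; V20=-1→##/../##/##/..; V30=-1→##/../.#/##/#.
ply 3, H at ##/#./##/.#/.. | H40=+1→##/#./##/.#/##*
ply 4: ##/#./##/.#/## is terminal -1 (V); from ../../.#/.#/.. depth 6

PV length from [../../.#/.#/..]: 3 plies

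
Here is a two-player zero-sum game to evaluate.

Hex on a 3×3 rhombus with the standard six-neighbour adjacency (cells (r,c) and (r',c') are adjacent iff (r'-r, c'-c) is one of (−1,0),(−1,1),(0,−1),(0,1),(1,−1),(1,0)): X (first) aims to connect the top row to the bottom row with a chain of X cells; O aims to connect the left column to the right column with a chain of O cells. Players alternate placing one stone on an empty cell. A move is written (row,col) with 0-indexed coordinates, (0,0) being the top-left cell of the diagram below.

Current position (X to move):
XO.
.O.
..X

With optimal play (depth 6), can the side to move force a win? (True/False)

ply 1, X at XO./.O./..X | (0,2)=-1→XOX/.O./..X*; (1,0)=-1→XO./XO./..X; (1,2)=-1→XO./.OX/..X; (2,0)=-1→XO./.O./X.X; (2,1)=-1→XO./.O./.XX
ply 2, O at XOX/.O./..X | (1,0)=-1→XOX/OO./..X; (1,2)=+1→XOX/.OO/..X*; (2,0)=-1→XOX/.O./O.X; (2,1)=-1→XOX/.O./.OX
ply 3, X at XOX/.OO/..X | (1,0)=-1→XOX/XOO/..X*; (2,0)=-1→XOX/.OO/X.X; (2,1)=-1→XOX/.OO/.XX
ply 4, O at XOX/XOO/..X | (2,0)=+1→XOX/XOO/O.X*; (2,1)=-1→XOX/XOO/.OX
ply 5: XOX/XOO/O.X is terminal -1 (X); from XO./.O./..X depth 6

X winning at [XO./.O./..X]: False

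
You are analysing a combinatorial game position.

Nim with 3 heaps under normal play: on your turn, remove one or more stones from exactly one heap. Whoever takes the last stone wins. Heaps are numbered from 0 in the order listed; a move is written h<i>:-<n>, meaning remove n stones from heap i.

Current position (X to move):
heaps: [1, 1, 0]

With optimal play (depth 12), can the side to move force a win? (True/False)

ply 1, X at (1,1,0) | h0:-1=-1→(0,1,0)*; h1:-1=-1→(1,0,0)
ply 2, O at (0,1,0) | h1:-1=+1→(0,0,0)*
ply 3: (0,0,0) is terminal -1 (X); from (1,1,0) depth 12

X winning at [(1,1,0)]: False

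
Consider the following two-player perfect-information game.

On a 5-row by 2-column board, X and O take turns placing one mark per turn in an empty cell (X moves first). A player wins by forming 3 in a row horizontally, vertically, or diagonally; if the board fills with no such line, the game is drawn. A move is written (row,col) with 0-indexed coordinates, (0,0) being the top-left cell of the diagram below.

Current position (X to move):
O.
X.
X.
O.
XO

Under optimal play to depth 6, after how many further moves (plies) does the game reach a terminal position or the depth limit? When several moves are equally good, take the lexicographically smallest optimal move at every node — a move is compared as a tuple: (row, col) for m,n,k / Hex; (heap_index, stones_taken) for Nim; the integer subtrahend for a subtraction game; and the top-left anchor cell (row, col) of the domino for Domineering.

PV length from [O./X./X./O./XO]: 4 plies

p1 X@[O./X./X./O./XO]: (0,1)[OX/X./X./O./XO]+0* (1,1)[O./XX/X./O./XO]+0 (2,1)[O./X./XX/O./XO]+0 (3,1)[O./X./X./OX/XO]+0
p2 O@[OX/X./X./O./XO]: (1,1)[OX/XO/X./O./XO]+0* (2,1)[OX/X./XO/O./XO]+0 (3,1)[OX/X./X./OO/XO]+0
p3 X@[OX/XO/X./O./XO]: (2,1)[OX/XO/XX/O./XO]+0* (3,1)[OX/XO/X./OX/XO]+0
p4 O@[OX/XO/XX/O./XO]: (3,1)[OX/XO/XX/OO/XO]+0*
p5 X@[OX/XO/XX/OO/XO] terminal +0; root [O./X./X./O./XO] d6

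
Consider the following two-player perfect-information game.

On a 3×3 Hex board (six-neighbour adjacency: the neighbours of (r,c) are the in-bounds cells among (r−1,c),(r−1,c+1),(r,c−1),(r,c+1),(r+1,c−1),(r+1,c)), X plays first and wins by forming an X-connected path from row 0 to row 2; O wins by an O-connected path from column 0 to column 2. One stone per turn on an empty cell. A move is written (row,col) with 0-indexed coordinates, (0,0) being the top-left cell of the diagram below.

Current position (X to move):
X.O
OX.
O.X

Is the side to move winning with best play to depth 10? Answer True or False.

X winning at [X.O/OX./O.X]: True

[X.O/OX./O.X] X move#1: (0,1):+1/XXO/OX./O.X*, (1,2):-1/X.O/OXX/O.X, (2,1):-1/X.O/OX./OXX
[XXO/OX./O.X] O move#2: (1,2):-1/XXO/OXO/O.X*, (2,1):-1/XXO/OX./OOX
[XXO/OXO/O.X] X move#3: (2,1):+1/XXO/OXO/OXX*
[XXO/OXO/OXX] end (terminal -1, O#4); searched X.O/OX./O.X to 10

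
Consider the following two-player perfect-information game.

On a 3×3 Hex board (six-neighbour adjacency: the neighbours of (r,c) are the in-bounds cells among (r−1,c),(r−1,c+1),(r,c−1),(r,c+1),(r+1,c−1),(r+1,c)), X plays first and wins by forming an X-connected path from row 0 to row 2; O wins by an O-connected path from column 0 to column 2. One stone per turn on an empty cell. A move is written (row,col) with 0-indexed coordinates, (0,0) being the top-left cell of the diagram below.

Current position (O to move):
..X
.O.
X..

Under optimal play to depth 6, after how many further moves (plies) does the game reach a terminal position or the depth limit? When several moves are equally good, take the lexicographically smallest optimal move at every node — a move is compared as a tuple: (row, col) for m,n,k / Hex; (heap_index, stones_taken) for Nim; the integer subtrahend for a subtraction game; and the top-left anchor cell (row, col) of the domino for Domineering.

p1 O@[..X/.O./X..]: (0,0)[O.X/.O./X..]-1* (0,1)[.OX/.O./X..]-1 (1,0)[..X/OO./X..]-1 (1,2)[..X/.OO/X..]-1 (2,1)[..X/.O./XO.]-1 (2,2)[..X/.O./X.O]-1
p2 X@[O.X/.O./X..]: (0,1)[OXX/.O./X..]+1* (1,0)[O.X/XO./X..]+1 (1,2)[O.X/.OX/X..]+1 (2,1)[O.X/.O./XX.]-1 (2,2)[O.X/.O./X.X]-1
p3 O@[OXX/.O./X..]: (1,0)[OXX/OO./X..]-1* (1,2)[OXX/.OO/X..]-1 (2,1)[OXX/.O./XO.]-1 (2,2)[OXX/.O./X.O]-1
p4 X@[OXX/OO./X..]: (1,2)[OXX/OOX/X..]+1* (2,1)[OXX/OO./XX.]-1 (2,2)[OXX/OO./X.X]-1
p5 O@[OXX/OOX/X..]: (2,1)[OXX/OOX/XO.]-1* (2,2)[OXX/OOX/X.O]-1
p6 X@[OXX/OOX/XO.]: (2,2)[OXX/OOX/XOX]+1*
p7 O@[OXX/OOX/XOX] terminal -1; root [..X/.O./X..] d6

PV length from [..X/.O./X..]: 6 plies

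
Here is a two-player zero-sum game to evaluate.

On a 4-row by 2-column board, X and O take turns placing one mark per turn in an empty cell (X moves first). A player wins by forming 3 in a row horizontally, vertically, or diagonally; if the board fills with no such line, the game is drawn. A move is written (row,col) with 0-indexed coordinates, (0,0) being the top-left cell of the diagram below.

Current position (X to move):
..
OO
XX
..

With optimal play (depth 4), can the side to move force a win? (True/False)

ply 1, X at ../OO/XX/.. | (0,0)=+0→X./OO/XX/..*; (0,1)=+0→.X/OO/XX/..; (3,0)=+0→../OO/XX/X.; (3,1)=+0→../OO/XX/.X
ply 2, O at X./OO/XX/.. | (0,1)=+0→XO/OO/XX/..*; (3,0)=+0→X./OO/XX/O.; (3,1)=+0→X./OO/XX/.O
ply 3, X at XO/OO/XX/.. | (3,0)=+0→XO/OO/XX/X.*; (3,1)=+0→XO/OO/XX/.X
ply 4, O at XO/OO/XX/X. | (3,1)=+0→XO/OO/XX/XO*
ply 5: XO/OO/XX/XO is terminal +0 (X); from ../OO/XX/.. depth 4

X winning at [../OO/XX/..]: False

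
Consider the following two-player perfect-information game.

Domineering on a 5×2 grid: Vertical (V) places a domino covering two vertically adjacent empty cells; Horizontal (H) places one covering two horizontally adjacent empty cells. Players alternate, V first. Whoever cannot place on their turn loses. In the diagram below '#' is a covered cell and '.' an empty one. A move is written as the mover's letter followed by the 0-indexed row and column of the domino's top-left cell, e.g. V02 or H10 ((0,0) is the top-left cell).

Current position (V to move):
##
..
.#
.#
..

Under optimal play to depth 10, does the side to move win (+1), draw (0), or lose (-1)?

value(##/../.#/.#/.., V) = -1

ply 1, V at ##/../.#/.#/.. | V10=-1→##/#./##/.#/..*; V20=-1→##/../##/##/..; V30=-1→##/../.#/##/#.
ply 2, H at ##/#./##/.#/.. | H40=+1→##/#./##/.#/##*
ply 3: ##/#./##/.#/## is terminal -1 (V); from ##/../.#/.#/.. depth 10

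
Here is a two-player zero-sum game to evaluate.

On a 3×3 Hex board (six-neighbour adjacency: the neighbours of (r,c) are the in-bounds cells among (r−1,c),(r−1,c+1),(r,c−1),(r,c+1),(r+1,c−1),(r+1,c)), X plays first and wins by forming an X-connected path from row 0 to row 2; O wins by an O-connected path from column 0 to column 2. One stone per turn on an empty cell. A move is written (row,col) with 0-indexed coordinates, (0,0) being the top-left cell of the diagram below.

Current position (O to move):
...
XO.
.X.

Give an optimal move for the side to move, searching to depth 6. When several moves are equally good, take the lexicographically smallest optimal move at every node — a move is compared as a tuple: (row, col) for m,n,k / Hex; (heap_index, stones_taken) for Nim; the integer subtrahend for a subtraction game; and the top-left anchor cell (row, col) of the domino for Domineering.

O's best at [.../XO./.X.]: (0,0)

p1 O@[.../XO./.X.]: (0,0)[O../XO./.X.]+1* (0,1)[.O./XO./.X.]+1 (0,2)[..O/XO./.X.]-1 (1,2)[.../XOO/.X.]-1 (2,0)[.../XO./OX.]+1 (2,2)[.../XO./.XO]-1
p2 X@[O../XO./.X.]: (0,1)[OX./XO./.X.]-1* (0,2)[O.X/XO./.X.]-1 (1,2)[O../XOX/.X.]-1 (2,0)[O../XO./XX.]-1 (2,2)[O../XO./.XX]-1
p3 O@[OX./XO./.X.]: (0,2)[OXO/XO./.X.]-1 (1,2)[OX./XOO/.X.]-1 (2,0)[OX./XO./OX.]+1* (2,2)[OX./XO./.XO]-1
p4 X@[OX./XO./OX.]: (0,2)[OXX/XO./OX.]-1* (1,2)[OX./XOX/OX.]-1 (2,2)[OX./XO./OXX]-1
p5 O@[OXX/XO./OX.]: (1,2)[OXX/XOO/OX.]+1* (2,2)[OXX/XO./OXO]-1
p6 X@[OXX/XOO/OX.] terminal -1; root [.../XO./.X.] d6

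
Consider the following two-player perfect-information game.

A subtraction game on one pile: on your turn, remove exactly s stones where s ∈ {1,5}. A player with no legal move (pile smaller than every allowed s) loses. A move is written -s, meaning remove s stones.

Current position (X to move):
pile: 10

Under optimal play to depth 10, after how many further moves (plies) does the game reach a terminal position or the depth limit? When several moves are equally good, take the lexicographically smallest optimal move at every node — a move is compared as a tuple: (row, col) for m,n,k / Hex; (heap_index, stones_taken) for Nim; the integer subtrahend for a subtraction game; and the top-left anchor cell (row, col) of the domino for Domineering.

[10] X move#1: -1:-1/9*, -5:-1/5
[9] O move#2: -1:+1/8*, -5:+1/4
[8] X move#3: -1:-1/7*, -5:-1/3
[7] O move#4: -1:+1/6*, -5:+1/2
[6] X move#5: -1:-1/5*, -5:-1/1
[5] O move#6: -1:+1/4*, -5:+1/0
[4] X move#7: -1:-1/3*
[3] O move#8: -1:+1/2*
[2] X move#9: -1:-1/1*
[1] O move#10: -1:+1/0*
[0] end (terminal -1, X#11); searched 10 to 10

PV length from [10]: 10 plies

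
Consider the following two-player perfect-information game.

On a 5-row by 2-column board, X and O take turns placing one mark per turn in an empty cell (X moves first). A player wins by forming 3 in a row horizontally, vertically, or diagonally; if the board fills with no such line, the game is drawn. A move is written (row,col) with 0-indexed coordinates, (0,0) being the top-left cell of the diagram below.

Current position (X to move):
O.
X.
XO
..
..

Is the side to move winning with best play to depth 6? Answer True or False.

p1 X@[O./X./XO/../..]: (0,1)[OX/X./XO/../..]+0 (1,1)[O./XX/XO/../..]+0 (3,0)[O./X./XO/X./..]+1* (3,1)[O./X./XO/.X/..]+0 (4,0)[O./X./XO/../X.]+0 (4,1)[O./X./XO/../.X]+0
p2 O@[O./X./XO/X./..] terminal -1; root [O./X./XO/../..] d6

X winning at [O./X./XO/../..]: True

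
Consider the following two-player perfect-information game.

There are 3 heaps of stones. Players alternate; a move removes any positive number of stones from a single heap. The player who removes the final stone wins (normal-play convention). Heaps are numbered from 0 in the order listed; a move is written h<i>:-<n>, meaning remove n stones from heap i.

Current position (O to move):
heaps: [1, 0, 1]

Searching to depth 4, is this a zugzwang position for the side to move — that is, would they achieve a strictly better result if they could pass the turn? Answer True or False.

ply 1, O at (1,0,1) | h0:-1=-1→(0,0,1)*; h2:-1=-1→(1,0,0)
ply 2, X at (0,0,1) | h2:-1=+1→(0,0,0)*
ply 3: (0,0,0) is terminal -1 (O); from (1,0,1) depth 4
pass branch (X moves first from the same position):
  | ply 1, X at (1,0,1) | h0:-1=-1→(0,0,1)*; h2:-1=-1→(1,0,0)
  | ply 2, O at (0,0,1) | h2:-1=+1→(0,0,0)*
  | ply 3: (0,0,0) is terminal -1 (X); from (1,0,1) depth 4
O moving scores -1; O passing scores +1

zugzwang((1,0,1), O) = True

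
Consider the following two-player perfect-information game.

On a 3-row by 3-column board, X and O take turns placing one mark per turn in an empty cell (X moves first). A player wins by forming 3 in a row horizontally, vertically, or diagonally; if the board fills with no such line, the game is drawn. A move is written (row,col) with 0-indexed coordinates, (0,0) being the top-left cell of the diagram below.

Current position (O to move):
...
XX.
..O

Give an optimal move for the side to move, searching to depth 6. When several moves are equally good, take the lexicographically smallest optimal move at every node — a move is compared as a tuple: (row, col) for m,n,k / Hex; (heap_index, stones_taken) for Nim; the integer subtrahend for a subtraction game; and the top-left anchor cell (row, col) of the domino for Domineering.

O's best at [.../XX./..O]: (1,2)

ply 1, O at .../XX./..O | (0,0)=-1→O../XX./..O; (0,1)=-1→.O./XX./..O; (0,2)=-1→..O/XX./..O; (1,2)=+0→.../XXO/..O*; (2,0)=-1→.../XX./O.O; (2,1)=-1→.../XX./.OO
ply 2, X at .../XXO/..O | (0,0)=-1→X../XXO/..O; (0,1)=-1→.X./XXO/..O; (0,2)=+0→..X/XXO/..O*; (2,0)=-1→.../XXO/X.O; (2,1)=-1→.../XXO/.XO
ply 3, O at ..X/XXO/..O | (0,0)=-1→O.X/XXO/..O; (0,1)=-1→.OX/XXO/..O; (2,0)=+0→..X/XXO/O.O*; (2,1)=-1→..X/XXO/.OO
ply 4, X at ..X/XXO/O.O | (0,0)=-1→X.X/XXO/O.O; (0,1)=-1→.XX/XXO/O.O; (2,1)=+0→..X/XXO/OXO*
ply 5, O at ..X/XXO/OXO | (0,0)=-1→O.X/XXO/OXO; (0,1)=+0→.OX/XXO/OXO*
ply 6, X at .OX/XXO/OXO | (0,0)=+0→XOX/XXO/OXO*
ply 7: XOX/XXO/OXO is terminal +0 (O); from .../XX./..O depth 6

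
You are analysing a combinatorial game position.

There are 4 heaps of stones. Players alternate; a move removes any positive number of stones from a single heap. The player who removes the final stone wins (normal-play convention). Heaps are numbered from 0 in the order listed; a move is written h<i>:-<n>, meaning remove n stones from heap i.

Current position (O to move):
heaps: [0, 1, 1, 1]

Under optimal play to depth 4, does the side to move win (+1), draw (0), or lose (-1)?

value((0,1,1,1), O) = +1

[(0,1,1,1)] O move#1: h1:-1:+1/(0,0,1,1)*, h2:-1:+1/(0,1,0,1), h3:-1:+1/(0,1,1,0)
[(0,0,1,1)] X move#2: h2:-1:-1/(0,0,0,1)*, h3:-1:-1/(0,0,1,0)
[(0,0,0,1)] O move#3: h3:-1:+1/(0,0,0,0)*
[(0,0,0,0)] end (terminal -1, X#4); searched (0,1,1,1) to 4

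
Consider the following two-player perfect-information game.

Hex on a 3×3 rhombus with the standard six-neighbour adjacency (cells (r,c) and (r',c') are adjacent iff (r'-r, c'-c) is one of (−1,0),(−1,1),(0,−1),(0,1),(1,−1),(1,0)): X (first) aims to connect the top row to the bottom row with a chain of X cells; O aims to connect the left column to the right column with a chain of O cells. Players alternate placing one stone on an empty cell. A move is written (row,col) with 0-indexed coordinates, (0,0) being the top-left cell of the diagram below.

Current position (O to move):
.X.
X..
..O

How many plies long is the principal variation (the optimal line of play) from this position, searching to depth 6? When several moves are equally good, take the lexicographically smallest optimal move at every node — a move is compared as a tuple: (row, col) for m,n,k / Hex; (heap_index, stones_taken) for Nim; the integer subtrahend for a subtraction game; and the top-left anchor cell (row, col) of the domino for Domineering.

ply 1, O at .X./X../..O | (0,0)=-1→OX./X../..O; (0,2)=-1→.XO/X../..O; (1,1)=-1→.X./XO./..O; (1,2)=-1→.X./X.O/..O; (2,0)=+1→.X./X../O.O*; (2,1)=-1→.X./X../.OO
ply 2, X at .X./X../O.O | (0,0)=-1→XX./X../O.O*; (0,2)=-1→.XX/X../O.O; (1,1)=-1→.X./XX./O.O; (1,2)=-1→.X./X.X/O.O; (2,1)=-1→.X./X../OXO
ply 3, O at XX./X../O.O | (0,2)=+1→XXO/X../O.O*; (1,1)=+1→XX./XO./O.O; (1,2)=+1→XX./X.O/O.O; (2,1)=+1→XX./X../OOO
ply 4, X at XXO/X../O.O | (1,1)=-1→XXO/XX./O.O*; (1,2)=-1→XXO/X.X/O.O; (2,1)=-1→XXO/X../OXO
ply 5, O at XXO/XX./O.O | (1,2)=-1→XXO/XXO/O.O; (2,1)=+1→XXO/XX./OOO*
ply 6: XXO/XX./OOO is terminal -1 (X); from .X./X../..O depth 6

PV length from [.X./X../..O]: 5 plies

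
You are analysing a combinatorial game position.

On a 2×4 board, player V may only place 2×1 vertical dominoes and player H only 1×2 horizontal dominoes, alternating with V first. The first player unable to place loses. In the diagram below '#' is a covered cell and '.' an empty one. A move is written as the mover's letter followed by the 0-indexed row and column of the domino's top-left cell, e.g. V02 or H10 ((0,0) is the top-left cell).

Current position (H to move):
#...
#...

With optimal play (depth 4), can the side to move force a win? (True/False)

H winning at [#.../#...]: True

p1 H@[#.../#...]: H01[###./#...]+1* H02[#.##/#...]+1 H11[#.../###.]+1 H12[#.../#.##]+1
p2 V@[###./#...]: V03[####/#..#]-1*
p3 H@[####/#..#]: H11[####/####]+1*
p4 V@[####/####] terminal -1; root [#.../#...] d4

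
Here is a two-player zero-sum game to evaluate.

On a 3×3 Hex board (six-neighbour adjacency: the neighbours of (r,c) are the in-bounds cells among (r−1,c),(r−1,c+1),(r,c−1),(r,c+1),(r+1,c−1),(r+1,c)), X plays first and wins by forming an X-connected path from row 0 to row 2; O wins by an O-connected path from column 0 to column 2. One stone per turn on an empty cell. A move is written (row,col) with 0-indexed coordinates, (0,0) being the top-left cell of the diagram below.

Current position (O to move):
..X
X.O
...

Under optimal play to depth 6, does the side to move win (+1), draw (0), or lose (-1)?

ply 1, O at ..X/X.O/... | (0,0)=-1→O.X/X.O/...; (0,1)=-1→.OX/X.O/...; (1,1)=-1→..X/XOO/...; (2,0)=+1→..X/X.O/O..*; (2,1)=-1→..X/X.O/.O.; (2,2)=-1→..X/X.O/..O
ply 2, X at ..X/X.O/O.. | (0,0)=-1→X.X/X.O/O..*; (0,1)=-1→.XX/X.O/O..; (1,1)=-1→..X/XXO/O..; (2,1)=-1→..X/X.O/OX.; (2,2)=-1→..X/X.O/O.X
ply 3, O at X.X/X.O/O.. | (0,1)=+1→XOX/X.O/O..*; (1,1)=+1→X.X/XOO/O..; (2,1)=+1→X.X/X.O/OO.; (2,2)=+1→X.X/X.O/O.O
ply 4, X at XOX/X.O/O.. | (1,1)=-1→XOX/XXO/O..*; (2,1)=-1→XOX/X.O/OX.; (2,2)=-1→XOX/X.O/O.X
ply 5, O at XOX/XXO/O.. | (2,1)=+1→XOX/XXO/OO.*; (2,2)=-1→XOX/XXO/O.O
ply 6: XOX/XXO/OO. is terminal -1 (X); from ..X/X.O/... depth 6

value(..X/X.O/..., O) = +1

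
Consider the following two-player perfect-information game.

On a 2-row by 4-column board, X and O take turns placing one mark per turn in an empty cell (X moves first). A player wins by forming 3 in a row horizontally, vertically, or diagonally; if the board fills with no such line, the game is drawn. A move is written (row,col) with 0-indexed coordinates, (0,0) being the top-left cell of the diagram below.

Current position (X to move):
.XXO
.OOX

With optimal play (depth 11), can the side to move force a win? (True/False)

[.XXO/.OOX] X move#1: (0,0):+1/XXXO/.OOX*, (1,0):+0/.XXO/XOOX
[XXXO/.OOX] end (terminal -1, O#2); searched .XXO/.OOX to 11

X winning at [.XXO/.OOX]: True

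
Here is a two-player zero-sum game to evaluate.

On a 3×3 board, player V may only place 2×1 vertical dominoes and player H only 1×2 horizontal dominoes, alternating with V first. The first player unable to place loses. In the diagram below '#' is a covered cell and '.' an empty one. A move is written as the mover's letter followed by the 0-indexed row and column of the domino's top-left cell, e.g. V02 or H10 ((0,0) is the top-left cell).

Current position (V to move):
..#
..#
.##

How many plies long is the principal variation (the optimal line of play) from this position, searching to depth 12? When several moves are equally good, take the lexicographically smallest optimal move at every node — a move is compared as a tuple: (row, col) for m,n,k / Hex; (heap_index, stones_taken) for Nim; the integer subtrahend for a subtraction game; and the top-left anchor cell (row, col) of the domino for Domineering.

ply 1, V at ..#/..#/.## | V00=+1→#.#/#.#/.##*; V01=+1→.##/.##/.##; V10=-1→..#/#.#/###
ply 2: #.#/#.#/.## is terminal -1 (H); from ..#/..#/.## depth 12

PV length from [..#/..#/.##]: 1 ply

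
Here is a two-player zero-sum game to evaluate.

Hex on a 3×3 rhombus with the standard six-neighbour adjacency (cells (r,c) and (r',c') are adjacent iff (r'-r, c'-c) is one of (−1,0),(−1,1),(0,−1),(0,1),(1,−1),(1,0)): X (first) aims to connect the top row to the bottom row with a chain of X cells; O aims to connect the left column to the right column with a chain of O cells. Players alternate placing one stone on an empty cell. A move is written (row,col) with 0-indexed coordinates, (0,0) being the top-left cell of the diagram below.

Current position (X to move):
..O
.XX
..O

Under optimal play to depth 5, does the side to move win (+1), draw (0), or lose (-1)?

value(..O/.XX/..O, X) = +1

p1 X@[..O/.XX/..O]: (0,0)[X.O/.XX/..O]+1* (0,1)[.XO/.XX/..O]+1 (1,0)[..O/XXX/..O]+1 (2,0)[..O/.XX/X.O]-1 (2,1)[..O/.XX/.XO]-1
p2 O@[X.O/.XX/..O]: (0,1)[XOO/.XX/..O]-1* (1,0)[X.O/OXX/..O]-1 (2,0)[X.O/.XX/O.O]-1 (2,1)[X.O/.XX/.OO]-1
p3 X@[XOO/.XX/..O]: (1,0)[XOO/XXX/..O]+1* (2,0)[XOO/.XX/X.O]-1 (2,1)[XOO/.XX/.XO]-1
p4 O@[XOO/XXX/..O]: (2,0)[XOO/XXX/O.O]-1* (2,1)[XOO/XXX/.OO]-1
p5 X@[XOO/XXX/O.O]: (2,1)[XOO/XXX/OXO]+1*
p6 O@[XOO/XXX/OXO] terminal -1; root [..O/.XX/..O] d5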